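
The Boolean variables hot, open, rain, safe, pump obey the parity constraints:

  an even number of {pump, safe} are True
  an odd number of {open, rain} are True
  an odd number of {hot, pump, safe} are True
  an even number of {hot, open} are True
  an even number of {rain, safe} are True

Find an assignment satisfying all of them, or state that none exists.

hot=T, open=T, rain=F, safe=F, pump=F

{pump, safe}: 0 true → even ✓
{open, rain}: 1 true → odd ✓
{hot, pump, safe}: 1 true → odd ✓
{hot, open}: 2 true → even ✓
{rain, safe}: 0 true → even ✓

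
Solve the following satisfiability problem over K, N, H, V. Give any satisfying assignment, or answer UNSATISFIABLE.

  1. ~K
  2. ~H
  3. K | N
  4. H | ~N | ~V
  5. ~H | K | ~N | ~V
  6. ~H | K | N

Unit clause (~K) forces K = False.
Unit clause (~H) forces H = False.
In (K | N) only N is left, so N = True.
In (H | ~N | ~V) only ~V is left, so V = False.
Check each clause:
  (~K): ~K holds.
  (~H): ~H holds.
  (K | N): N holds.
  (H | ~N | ~V): ~V holds.
  (~H | K | ~N | ~V): ~H holds.
  (~H | K | N): ~H holds.
All clauses satisfied.

K: False; N: True; H: False; V: False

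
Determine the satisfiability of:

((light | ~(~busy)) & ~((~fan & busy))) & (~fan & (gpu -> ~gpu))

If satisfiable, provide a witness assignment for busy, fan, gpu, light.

busy=F; fan=F; gpu=F; light=T

  (light | ~(~busy)) & ~((~fan & busy)) = True
    light | ~(~busy) = True
      ~(~busy) = False
        ~busy = True
    ~((~fan & busy)) = True
      ~fan & busy = False
        ~fan = True
  ~fan & (gpu -> ~gpu) = True
    ~fan = True
    gpu -> ~gpu = True
      ~gpu = True
Both conjuncts True, so the formula holds.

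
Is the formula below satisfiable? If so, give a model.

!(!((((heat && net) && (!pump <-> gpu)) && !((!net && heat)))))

heat = True; pump = False; gpu = True; net = True

  !(!((((heat && net) && (!pump <-> gpu)) && !((!net && heat))))) = True
    !((((heat && net) && (!pump <-> gpu)) && !((!net && heat)))) = False
      ((heat && net) && (!pump <-> gpu)) && !((!net && heat)) = True
        (heat && net) && (!pump <-> gpu) = True
          heat && net = True
          !pump <-> gpu = True
            !pump = True
        !((!net && heat)) = True
          !net && heat = False
            !net = False
The formula evaluates to True.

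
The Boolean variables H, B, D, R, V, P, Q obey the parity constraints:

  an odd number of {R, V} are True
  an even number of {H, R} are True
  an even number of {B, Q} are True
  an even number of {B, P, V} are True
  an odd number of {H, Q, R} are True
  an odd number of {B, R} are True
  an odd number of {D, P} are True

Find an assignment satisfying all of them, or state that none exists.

H = False, B = True, D = True, R = False, V = True, P = False, Q = True

{R, V}: 1 true → odd ✓
{H, R}: 0 true → even ✓
{B, Q}: 2 true → even ✓
{B, P, V}: 2 true → even ✓
{H, Q, R}: 1 true → odd ✓
{B, R}: 1 true → odd ✓
{D, P}: 1 true → odd ✓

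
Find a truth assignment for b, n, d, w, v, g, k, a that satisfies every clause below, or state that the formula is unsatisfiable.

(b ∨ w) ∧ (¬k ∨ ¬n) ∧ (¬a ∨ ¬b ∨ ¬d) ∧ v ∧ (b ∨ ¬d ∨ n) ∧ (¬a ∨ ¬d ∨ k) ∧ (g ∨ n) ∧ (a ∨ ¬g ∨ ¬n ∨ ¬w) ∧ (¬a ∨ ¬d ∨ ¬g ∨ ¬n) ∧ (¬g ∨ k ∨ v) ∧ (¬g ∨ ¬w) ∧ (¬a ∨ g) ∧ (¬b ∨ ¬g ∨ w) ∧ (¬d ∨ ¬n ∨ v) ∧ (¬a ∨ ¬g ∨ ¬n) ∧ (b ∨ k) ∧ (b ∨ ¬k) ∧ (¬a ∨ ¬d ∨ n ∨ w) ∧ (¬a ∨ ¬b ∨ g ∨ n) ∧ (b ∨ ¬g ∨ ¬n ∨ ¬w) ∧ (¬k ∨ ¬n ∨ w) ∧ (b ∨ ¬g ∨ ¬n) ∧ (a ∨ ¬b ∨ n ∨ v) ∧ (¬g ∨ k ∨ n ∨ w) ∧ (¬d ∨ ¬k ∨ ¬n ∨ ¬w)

b=T; n=T; d=T; w=F; v=T; g=F; k=F; a=F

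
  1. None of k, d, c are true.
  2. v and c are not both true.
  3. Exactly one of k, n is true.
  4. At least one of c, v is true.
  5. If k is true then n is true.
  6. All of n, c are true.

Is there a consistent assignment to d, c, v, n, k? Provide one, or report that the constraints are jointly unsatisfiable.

Case c = True:
  Constraint (1) is violated (c=T) — contradiction.
Case c = False:
  Constraint (6) is violated (c=F) — contradiction.
Both cases fail — unsatisfiable.

Unsatisfiable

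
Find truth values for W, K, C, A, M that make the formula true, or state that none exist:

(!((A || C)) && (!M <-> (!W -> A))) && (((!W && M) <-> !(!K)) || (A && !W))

W=F, K=T, C=F, A=F, M=T

  !((A || C)) && (!M <-> (!W -> A)) = True
    !((A || C)) = True
      A || C = False
    !M <-> (!W -> A) = True
      !M = False
      !W -> A = False
        !W = True
  ((!W && M) <-> !(!K)) || (A && !W) = True
    (!W && M) <-> !(!K) = True
      !W && M = True
        !W = True
      !(!K) = True
        !K = False
    A && !W = False
      !W = True
Both conjuncts True, so the formula holds.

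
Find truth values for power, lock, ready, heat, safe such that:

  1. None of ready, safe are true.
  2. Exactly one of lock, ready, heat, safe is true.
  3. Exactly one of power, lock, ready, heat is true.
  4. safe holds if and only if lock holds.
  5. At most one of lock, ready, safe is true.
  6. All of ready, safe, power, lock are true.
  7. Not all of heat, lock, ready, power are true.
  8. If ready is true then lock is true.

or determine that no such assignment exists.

Case ready = True:
  Constraint (1) is violated (ready=T) — contradiction.
Case ready = False:
  Constraint (6) is violated (ready=F) — contradiction.
Both cases fail — unsatisfiable.

No satisfying assignment exists.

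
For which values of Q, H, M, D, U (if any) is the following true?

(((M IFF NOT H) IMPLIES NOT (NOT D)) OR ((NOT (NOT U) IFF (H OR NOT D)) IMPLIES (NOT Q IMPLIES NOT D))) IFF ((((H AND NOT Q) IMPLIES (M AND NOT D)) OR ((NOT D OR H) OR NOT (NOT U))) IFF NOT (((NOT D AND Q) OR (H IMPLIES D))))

Q: False; H: True; M: False; D: False; U: True

  (((M IFF NOT H) IMPLIES NOT (NOT D)) OR ((NOT (NOT U) IFF (H OR NOT D)) IMPLIES (NOT Q IMPLIES NOT D))) IFF ((((H AND NOT Q) IMPLIES (M AND NOT D)) OR ((NOT D OR H) OR NOT (NOT U))) IFF NOT (((NOT D AND Q) OR (H IMPLIES D)))) = True
    ((M IFF NOT H) IMPLIES NOT (NOT D)) OR ((NOT (NOT U) IFF (H OR NOT D)) IMPLIES (NOT Q IMPLIES NOT D)) = True
      (M IFF NOT H) IMPLIES NOT (NOT D) = False
        M IFF NOT H = True
          NOT H = False
        NOT (NOT D) = False
          NOT D = True
      (NOT (NOT U) IFF (H OR NOT D)) IMPLIES (NOT Q IMPLIES NOT D) = True
        NOT (NOT U) IFF (H OR NOT D) = True
          NOT (NOT U) = True
            NOT U = False
          H OR NOT D = True
            NOT D = True
        NOT Q IMPLIES NOT D = True
          NOT Q = True
          NOT D = True
    (((H AND NOT Q) IMPLIES (M AND NOT D)) OR ((NOT D OR H) OR NOT (NOT U))) IFF NOT (((NOT D AND Q) OR (H IMPLIES D))) = True
      ((H AND NOT Q) IMPLIES (M AND NOT D)) OR ((NOT D OR H) OR NOT (NOT U)) = True
        (H AND NOT Q) IMPLIES (M AND NOT D) = False
          H AND NOT Q = True
            NOT Q = True
          M AND NOT D = False
            NOT D = True
        (NOT D OR H) OR NOT (NOT U) = True
          NOT D OR H = True
            NOT D = True
          NOT (NOT U) = True
            NOT U = False
      NOT (((NOT D AND Q) OR (H IMPLIES D))) = True
        (NOT D AND Q) OR (H IMPLIES D) = False
          NOT D AND Q = False
            NOT D = True
          H IMPLIES D = False
The formula evaluates to True.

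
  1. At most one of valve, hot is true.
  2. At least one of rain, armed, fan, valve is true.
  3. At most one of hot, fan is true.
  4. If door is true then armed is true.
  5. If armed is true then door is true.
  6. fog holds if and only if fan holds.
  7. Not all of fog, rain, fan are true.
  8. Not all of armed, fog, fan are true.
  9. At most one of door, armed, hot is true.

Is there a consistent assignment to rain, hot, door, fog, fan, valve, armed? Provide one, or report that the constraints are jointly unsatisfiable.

rain = False, hot = False, door = False, fog = True, fan = True, valve = True, armed = False

  (1) {valve, hot}: 1 true — at most one ✓
  (2) {rain, armed, fan, valve}: 2 true — at least one ✓
  (3) {hot, fan}: 1 true — at most one ✓
  (4) door=F ⇒ armed: vacuous ✓
  (5) armed=F ⇒ door: vacuous ✓
  (6) fog=T, fan=T — same ✓
  (7) {fog, rain, fan}: 2/3 true — not all ✓
  (8) {armed, fog, fan}: 2/3 true — not all ✓
  (9) {door, armed, hot}: 0 true — at most one ✓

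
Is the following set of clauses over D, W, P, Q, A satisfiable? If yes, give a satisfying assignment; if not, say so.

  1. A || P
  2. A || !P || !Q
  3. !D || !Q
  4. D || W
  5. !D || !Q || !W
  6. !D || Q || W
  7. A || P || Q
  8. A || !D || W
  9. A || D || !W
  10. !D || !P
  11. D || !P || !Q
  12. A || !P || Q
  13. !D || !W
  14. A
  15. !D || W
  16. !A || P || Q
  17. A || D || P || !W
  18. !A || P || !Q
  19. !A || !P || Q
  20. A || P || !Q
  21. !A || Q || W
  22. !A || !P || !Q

The formula is unsatisfiable.

Case P = True:
  (!D || !P) forces D = False.
  (D || W) forces W = True.
  (A || D || !W) forces A = True.
  (D || !P || !Q) forces Q = False.
  Clause (!A || !P || Q) is falsified — contradiction.
Case P = False:
  (A || P) forces A = True.
  (!A || P || Q) forces Q = True.
  Clause (!A || P || !Q) is falsified — contradiction.
Both cases fail, so the formula is unsatisfiable.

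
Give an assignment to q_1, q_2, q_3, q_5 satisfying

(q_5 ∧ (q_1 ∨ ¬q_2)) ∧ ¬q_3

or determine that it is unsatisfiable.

q_1: True, q_2: True, q_3: False, q_5: True

  q_5 ∧ (q_1 ∨ ¬q_2) = True
    q_1 ∨ ¬q_2 = True
      ¬q_2 = False
  ¬q_3 = True
Both conjuncts True, so the formula holds.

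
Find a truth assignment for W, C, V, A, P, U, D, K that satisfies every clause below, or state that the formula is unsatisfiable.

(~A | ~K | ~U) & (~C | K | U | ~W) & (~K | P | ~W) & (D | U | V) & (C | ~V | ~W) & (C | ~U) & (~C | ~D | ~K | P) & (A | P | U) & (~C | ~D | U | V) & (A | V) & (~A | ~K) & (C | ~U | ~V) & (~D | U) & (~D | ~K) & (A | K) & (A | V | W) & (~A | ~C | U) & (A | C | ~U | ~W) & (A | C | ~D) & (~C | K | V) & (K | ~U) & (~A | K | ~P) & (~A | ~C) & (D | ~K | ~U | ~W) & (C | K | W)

W: False; C: True; V: True; A: False; P: False; U: True; D: False; K: True

Set W = False.
Set C = True.
  then (~A | ~C) forces A = False.
  then (A | V) forces V = True.
  then (A | K) forces K = True.
  then (~D | ~K) forces D = False.
Set P = False.
  then (A | P | U) forces U = True.
All clauses satisfied.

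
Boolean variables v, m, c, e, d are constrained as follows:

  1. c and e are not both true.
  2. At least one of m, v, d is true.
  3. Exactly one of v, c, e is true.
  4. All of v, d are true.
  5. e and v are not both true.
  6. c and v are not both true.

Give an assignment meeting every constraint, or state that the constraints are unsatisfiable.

v: True, m: True, c: False, e: False, d: True

  (1) c=F, e=F — not both ✓
  (2) {m, v, d}: 3 true — at least one ✓
  (3) {v, c, e}: 1 true — exactly one ✓
  (4) {v, d}: all 2 true ✓
  (5) e=F, v=T — not both ✓
  (6) c=F, v=T — not both ✓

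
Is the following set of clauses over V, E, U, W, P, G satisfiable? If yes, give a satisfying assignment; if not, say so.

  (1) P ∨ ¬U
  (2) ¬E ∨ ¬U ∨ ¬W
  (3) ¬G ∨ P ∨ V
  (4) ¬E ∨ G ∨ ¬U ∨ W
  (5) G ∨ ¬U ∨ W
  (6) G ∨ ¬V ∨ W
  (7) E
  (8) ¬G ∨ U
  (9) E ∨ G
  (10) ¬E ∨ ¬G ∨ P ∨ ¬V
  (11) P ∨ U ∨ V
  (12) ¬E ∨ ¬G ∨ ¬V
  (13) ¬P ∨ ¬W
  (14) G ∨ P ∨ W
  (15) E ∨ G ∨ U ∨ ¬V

V=F, E=T, U=T, W=F, P=T, G=T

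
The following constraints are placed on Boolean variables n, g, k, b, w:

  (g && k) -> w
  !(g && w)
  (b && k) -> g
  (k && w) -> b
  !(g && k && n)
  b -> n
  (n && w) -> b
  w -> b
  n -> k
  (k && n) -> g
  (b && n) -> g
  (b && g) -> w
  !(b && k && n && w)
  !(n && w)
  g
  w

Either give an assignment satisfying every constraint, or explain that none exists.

Unsatisfiable — no assignment works.

Case g = True:
  (!g || !w) forces w = False.
  Clause (w) is falsified — contradiction.
Case g = False:
  Clause (g) is falsified — contradiction.
Both cases fail, so the formula is unsatisfiable.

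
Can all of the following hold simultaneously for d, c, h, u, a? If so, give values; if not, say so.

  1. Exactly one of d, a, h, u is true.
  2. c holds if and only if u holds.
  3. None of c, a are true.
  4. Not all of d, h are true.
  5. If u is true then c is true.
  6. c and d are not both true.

d: True, c: False, h: False, u: False, a: False

  (1) {d, a, h, u}: 1 true — exactly one ✓
  (2) c=F, u=F — same ✓
  (3) {c, a}: 0 true — none ✓
  (4) {d, h}: 1/2 true — not all ✓
  (5) u=F ⇒ c: vacuous ✓
  (6) c=F, d=T — not both ✓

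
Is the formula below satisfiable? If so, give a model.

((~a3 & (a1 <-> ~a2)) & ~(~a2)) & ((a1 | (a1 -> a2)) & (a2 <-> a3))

Case a2 = True: the formula simplifies to (~a3 & ~a1) & a3.
  a3 = True: the conjunct ~a3 is False.
  a3 = False: the conjunct a3 is False.
Case a2 = False: the conjunct ~(~a2) becomes ~(~False) = False.
Both cases fail — unsatisfiable.

Unsatisfiable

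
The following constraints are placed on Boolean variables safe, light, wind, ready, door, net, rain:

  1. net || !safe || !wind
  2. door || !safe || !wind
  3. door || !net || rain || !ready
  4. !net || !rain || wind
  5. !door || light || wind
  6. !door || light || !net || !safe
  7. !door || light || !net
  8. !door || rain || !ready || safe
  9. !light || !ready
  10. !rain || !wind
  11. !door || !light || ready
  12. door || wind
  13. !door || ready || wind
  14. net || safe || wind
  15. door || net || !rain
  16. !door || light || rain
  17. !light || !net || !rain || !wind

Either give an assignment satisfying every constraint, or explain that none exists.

safe: False, light: False, wind: True, ready: True, door: False, net: False, rain: False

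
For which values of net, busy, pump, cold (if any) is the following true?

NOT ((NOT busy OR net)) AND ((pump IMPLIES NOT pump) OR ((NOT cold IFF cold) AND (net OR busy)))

net = False, busy = True, pump = False, cold = True

  NOT ((NOT busy OR net)) = True
    NOT busy OR net = False
      NOT busy = False
  (pump IMPLIES NOT pump) OR ((NOT cold IFF cold) AND (net OR busy)) = True
    pump IMPLIES NOT pump = True
      NOT pump = True
    (NOT cold IFF cold) AND (net OR busy) = False
      NOT cold IFF cold = False
        NOT cold = False
      net OR busy = True
Both conjuncts True, so the formula holds.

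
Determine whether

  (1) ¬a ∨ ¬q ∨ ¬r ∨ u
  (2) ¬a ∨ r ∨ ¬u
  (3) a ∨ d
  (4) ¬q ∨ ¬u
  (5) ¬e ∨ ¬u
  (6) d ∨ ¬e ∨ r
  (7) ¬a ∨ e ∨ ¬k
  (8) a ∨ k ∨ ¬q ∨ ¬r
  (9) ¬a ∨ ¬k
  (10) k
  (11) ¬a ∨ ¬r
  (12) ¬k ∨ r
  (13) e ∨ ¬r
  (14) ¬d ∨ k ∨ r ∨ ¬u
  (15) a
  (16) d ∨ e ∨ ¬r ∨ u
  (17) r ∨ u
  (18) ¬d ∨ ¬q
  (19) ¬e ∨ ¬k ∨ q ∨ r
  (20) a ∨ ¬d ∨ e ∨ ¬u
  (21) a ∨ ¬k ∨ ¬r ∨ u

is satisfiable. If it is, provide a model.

Case k = True:
  (¬a ∨ ¬k) forces a = False.
  Clause (a) is falsified — contradiction.
Case k = False:
  Clause (k) is falsified — contradiction.
Both cases fail, so the formula is unsatisfiable.

No satisfying assignment exists.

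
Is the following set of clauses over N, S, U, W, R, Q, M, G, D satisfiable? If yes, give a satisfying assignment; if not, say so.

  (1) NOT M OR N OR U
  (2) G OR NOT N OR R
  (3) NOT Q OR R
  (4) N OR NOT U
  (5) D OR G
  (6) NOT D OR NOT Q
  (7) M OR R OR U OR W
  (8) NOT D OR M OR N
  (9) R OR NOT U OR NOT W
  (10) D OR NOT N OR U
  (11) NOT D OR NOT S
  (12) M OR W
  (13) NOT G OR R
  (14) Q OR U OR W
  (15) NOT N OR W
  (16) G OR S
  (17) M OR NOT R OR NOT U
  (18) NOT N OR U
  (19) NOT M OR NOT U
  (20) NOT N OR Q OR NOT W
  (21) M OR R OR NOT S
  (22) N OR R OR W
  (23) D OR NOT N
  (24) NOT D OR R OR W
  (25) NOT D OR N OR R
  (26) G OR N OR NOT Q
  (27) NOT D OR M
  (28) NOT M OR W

Try N = True:
  (NOT N OR W) forces W = True.
  (NOT N OR U) forces U = True.
  (R OR NOT U OR NOT W) forces R = True.
  (M OR NOT R OR NOT U) forces M = True.
  clause (NOT M OR NOT U) is falsified — backtrack.
So N = False.
  then (N OR NOT U) forces U = False.
  then (NOT M OR N OR U) forces M = False.
  then (NOT D OR M OR N) forces D = False.
  then (M OR W) forces W = True.
  then (D OR G) forces G = True.
  then (NOT G OR R) forces R = True.
Set S = True.
Set Q = False.
All clauses satisfied.

N = False; S = True; U = False; W = True; R = True; Q = False; M = False; G = True; D = False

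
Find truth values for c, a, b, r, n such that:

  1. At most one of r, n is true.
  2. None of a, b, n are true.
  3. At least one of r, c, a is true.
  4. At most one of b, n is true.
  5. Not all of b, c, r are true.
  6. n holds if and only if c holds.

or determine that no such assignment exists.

c: False, a: False, b: False, r: True, n: False

  (1) {r, n}: 1 true — at most one ✓
  (2) {a, b, n}: 0 true — none ✓
  (3) {r, c, a}: 1 true — at least one ✓
  (4) {b, n}: 0 true — at most one ✓
  (5) {b, c, r}: 1/3 true — not all ✓
  (6) n=F, c=F — same ✓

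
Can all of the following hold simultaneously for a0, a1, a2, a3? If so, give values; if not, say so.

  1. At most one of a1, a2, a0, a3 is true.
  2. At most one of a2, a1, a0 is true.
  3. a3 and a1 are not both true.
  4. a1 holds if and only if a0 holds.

a0: False, a1: False, a2: False, a3: False

  (1) {a1, a2, a0, a3}: 0 true — at most one ✓
  (2) {a2, a1, a0}: 0 true — at most one ✓
  (3) a3=F, a1=F — not both ✓
  (4) a1=F, a0=F — same ✓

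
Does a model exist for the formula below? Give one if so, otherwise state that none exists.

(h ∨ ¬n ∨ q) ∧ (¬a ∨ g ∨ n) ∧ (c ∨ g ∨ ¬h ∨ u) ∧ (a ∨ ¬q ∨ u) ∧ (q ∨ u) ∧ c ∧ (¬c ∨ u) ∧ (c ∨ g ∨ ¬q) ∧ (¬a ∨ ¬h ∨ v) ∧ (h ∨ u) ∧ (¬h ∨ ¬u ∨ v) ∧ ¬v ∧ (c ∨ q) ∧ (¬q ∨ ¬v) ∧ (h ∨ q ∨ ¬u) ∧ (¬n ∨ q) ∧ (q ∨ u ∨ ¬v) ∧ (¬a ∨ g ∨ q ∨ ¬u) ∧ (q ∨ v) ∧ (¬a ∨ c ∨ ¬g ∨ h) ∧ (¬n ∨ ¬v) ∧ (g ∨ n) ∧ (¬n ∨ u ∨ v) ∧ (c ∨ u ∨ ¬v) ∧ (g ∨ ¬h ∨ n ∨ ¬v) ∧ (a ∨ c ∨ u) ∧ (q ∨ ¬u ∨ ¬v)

Unit clause (c) forces c = True.
In (¬c ∨ u) only u is left, so u = True.
Unit clause (¬v) forces v = False.
In (q ∨ v) only q is left, so q = True.
In (¬h ∨ ¬u ∨ v) only ¬h is left, so h = False.
Set n = False.
  then (g ∨ n) forces g = True.
Set a = True.
All clauses satisfied.

u: True, n: False, a: True, c: True, g: True, q: True, v: False, h: False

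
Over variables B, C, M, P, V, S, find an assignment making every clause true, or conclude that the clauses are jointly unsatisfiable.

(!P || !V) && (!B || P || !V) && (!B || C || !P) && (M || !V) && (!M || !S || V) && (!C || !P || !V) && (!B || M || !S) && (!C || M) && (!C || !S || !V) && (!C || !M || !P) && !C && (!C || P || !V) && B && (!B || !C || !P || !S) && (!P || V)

B = True, C = False, M = False, P = False, V = False, S = False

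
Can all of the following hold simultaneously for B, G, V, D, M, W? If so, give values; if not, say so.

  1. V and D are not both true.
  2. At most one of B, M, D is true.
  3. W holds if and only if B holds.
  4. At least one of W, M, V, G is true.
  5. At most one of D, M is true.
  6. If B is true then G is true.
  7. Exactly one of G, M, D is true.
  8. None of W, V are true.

B = False, G = False, V = False, D = False, M = True, W = False

  (1) V=F, D=F — not both ✓
  (2) {B, M, D}: 1 true — at most one ✓
  (3) W=F, B=F — same ✓
  (4) {W, M, V, G}: 1 true — at least one ✓
  (5) {D, M}: 1 true — at most one ✓
  (6) B=F ⇒ G: vacuous ✓
  (7) {G, M, D}: 1 true — exactly one ✓
  (8) {W, V}: 0 true — none ✓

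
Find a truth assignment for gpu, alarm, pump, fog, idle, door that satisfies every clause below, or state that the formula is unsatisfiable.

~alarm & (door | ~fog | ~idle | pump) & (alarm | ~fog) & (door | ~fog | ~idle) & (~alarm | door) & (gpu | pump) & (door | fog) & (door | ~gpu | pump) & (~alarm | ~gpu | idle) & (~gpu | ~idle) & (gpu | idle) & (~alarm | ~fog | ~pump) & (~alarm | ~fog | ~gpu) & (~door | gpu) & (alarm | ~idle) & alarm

Unsatisfiable — no assignment works.

Case alarm = True:
  Clause (~alarm) is falsified — contradiction.
Case alarm = False:
  Clause (alarm) is falsified — contradiction.
Both cases fail, so the formula is unsatisfiable.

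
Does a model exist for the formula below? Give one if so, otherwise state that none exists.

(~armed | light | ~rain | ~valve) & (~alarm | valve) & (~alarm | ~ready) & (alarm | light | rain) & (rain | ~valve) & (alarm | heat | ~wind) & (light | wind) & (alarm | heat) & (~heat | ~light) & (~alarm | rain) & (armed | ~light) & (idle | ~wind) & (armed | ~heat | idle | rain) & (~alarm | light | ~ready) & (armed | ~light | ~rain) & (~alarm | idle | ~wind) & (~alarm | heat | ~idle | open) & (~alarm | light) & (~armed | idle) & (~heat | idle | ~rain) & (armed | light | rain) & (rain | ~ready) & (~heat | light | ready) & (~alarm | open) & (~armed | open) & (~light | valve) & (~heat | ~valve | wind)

Set light = True.
  then (~heat | ~light) forces heat = False.
  then (armed | ~light) forces armed = True.
  then (~armed | idle) forces idle = True.
  then (~armed | open) forces open = True.
  then (~light | valve) forces valve = True.
  then (rain | ~valve) forces rain = True.
  then (alarm | heat) forces alarm = True.
  then (~alarm | ~ready) forces ready = False.
Set wind = False.
All clauses satisfied.

light = True; alarm = True; heat = False; valve = True; open = True; wind = False; rain = True; ready = False; idle = True; armed = True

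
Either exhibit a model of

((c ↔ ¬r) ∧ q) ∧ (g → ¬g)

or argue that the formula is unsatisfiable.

q = True; c = True; r = False; g = False

  (c ↔ ¬r) ∧ q = True
    c ↔ ¬r = True
      ¬r = True
  g → ¬g = True
    ¬g = True
Both conjuncts True, so the formula holds.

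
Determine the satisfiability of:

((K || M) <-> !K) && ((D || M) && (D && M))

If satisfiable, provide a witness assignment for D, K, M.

D=T, K=F, M=T

  (K || M) <-> !K = True
    K || M = True
    !K = True
  (D || M) && (D && M) = True
    D || M = True
    D && M = True
Both conjuncts True, so the formula holds.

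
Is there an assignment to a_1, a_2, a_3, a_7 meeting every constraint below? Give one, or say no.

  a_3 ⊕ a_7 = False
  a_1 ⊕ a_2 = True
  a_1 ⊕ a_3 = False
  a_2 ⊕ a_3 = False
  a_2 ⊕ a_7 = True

Adding constraints 2, 3, 4 mod 2: every variable appears an even number of times on the left, so the left side is 0.
But the right sides sum to 1 (mod 2). 0 ≠ 1 — the system is inconsistent.

The formula is unsatisfiable.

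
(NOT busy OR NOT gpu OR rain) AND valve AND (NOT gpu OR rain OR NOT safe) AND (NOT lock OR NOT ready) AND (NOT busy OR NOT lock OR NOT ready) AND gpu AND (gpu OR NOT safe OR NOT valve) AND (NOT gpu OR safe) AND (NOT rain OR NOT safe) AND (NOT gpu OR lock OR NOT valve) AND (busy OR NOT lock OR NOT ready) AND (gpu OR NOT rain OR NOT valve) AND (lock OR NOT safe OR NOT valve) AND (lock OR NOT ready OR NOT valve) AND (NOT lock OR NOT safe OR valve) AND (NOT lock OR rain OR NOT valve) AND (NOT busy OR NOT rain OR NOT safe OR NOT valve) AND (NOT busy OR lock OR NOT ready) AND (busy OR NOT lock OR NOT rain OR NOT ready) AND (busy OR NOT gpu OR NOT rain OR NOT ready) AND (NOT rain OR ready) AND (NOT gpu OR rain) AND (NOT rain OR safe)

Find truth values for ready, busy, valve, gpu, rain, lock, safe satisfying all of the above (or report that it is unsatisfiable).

Unsatisfiable — no assignment works.

Case valve = True:
  (gpu) forces gpu = True.
  (NOT gpu OR safe) forces safe = True.
  (NOT gpu OR rain OR NOT safe) forces rain = True.
  Clause (NOT rain OR NOT safe) is falsified — contradiction.
Case valve = False:
  Clause (valve) is falsified — contradiction.
Both cases fail, so the formula is unsatisfiable.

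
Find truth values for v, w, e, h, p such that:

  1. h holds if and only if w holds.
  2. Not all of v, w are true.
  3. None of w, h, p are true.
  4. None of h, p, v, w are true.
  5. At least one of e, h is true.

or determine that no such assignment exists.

v: False, w: False, e: True, h: False, p: False

  (1) h=F, w=F — same ✓
  (2) {v, w}: 0/2 true — not all ✓
  (3) {w, h, p}: 0 true — none ✓
  (4) {h, p, v, w}: 0 true — none ✓
  (5) {e, h}: 1 true — at least one ✓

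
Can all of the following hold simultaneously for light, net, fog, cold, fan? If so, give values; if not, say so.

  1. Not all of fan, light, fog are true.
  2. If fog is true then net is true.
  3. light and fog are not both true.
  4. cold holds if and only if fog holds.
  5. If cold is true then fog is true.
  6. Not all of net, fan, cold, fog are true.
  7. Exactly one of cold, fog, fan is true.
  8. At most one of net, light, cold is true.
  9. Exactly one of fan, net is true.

light: True; net: False; fog: False; cold: False; fan: True

  (1) {fan, light, fog}: 2/3 true — not all ✓
  (2) fog=F ⇒ net: vacuous ✓
  (3) light=T, fog=F — not both ✓
  (4) cold=F, fog=F — same ✓
  (5) cold=F ⇒ fog: vacuous ✓
  (6) {net, fan, cold, fog}: 1/4 true — not all ✓
  (7) {cold, fog, fan}: 1 true — exactly one ✓
  (8) {net, light, cold}: 1 true — at most one ✓
  (9) {fan, net}: 1 true — exactly one ✓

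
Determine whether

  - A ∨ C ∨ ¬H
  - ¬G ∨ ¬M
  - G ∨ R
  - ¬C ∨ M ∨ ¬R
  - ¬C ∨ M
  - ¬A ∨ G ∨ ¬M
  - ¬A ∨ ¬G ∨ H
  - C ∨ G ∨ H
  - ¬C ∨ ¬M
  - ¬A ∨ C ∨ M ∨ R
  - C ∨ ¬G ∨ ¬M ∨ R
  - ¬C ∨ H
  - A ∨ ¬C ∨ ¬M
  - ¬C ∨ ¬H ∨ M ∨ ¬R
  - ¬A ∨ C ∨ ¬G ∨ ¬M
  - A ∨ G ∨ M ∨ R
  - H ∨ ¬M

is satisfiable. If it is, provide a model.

C = False, A = True, R = True, M = False, H = True, G = True

Try C = True:
  (¬C ∨ M) forces M = True.
  clause (¬C ∨ ¬M) is falsified — backtrack.
So C = False.
Set A = True.
Set R = True.
Set M = False.
Set H = True.
Set G = True.
All clauses satisfied.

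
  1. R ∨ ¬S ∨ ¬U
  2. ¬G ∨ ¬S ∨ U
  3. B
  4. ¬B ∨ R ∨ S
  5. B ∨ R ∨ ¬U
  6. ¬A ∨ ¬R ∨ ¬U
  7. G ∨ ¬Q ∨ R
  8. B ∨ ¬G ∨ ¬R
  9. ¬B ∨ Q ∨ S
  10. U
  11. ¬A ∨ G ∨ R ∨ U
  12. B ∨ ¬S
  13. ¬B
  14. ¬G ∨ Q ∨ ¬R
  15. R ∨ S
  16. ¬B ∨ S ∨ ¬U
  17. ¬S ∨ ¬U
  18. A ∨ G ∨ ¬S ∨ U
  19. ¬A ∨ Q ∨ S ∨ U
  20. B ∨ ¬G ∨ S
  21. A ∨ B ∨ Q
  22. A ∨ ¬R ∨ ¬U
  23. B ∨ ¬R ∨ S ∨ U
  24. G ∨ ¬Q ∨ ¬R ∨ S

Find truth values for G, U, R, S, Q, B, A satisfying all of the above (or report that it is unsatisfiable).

Case B = True:
  Clause (¬B) is falsified — contradiction.
Case B = False:
  Clause (B) is falsified — contradiction.
Both cases fail, so the formula is unsatisfiable.

UNSATISFIABLE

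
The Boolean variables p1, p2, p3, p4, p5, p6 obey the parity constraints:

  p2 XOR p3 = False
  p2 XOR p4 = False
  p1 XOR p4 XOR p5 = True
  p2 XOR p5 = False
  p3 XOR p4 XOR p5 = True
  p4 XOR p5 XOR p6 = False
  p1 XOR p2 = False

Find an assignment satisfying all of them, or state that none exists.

p1: True, p2: True, p3: True, p4: True, p5: True, p6: False

p2 XOR p3 = T XOR T = False ✓
p2 XOR p4 = T XOR T = False ✓
p1 XOR p4 XOR p5 = T XOR T XOR T = True ✓
p2 XOR p5 = T XOR T = False ✓
p3 XOR p4 XOR p5 = T XOR T XOR T = True ✓
p4 XOR p5 XOR p6 = T XOR T XOR F = False ✓
p1 XOR p2 = T XOR T = False ✓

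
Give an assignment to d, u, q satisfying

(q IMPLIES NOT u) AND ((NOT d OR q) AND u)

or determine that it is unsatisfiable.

d: False; u: True; q: False

  q IMPLIES NOT u = True
    NOT u = False
  (NOT d OR q) AND u = True
    NOT d OR q = True
      NOT d = True
Both conjuncts True, so the formula holds.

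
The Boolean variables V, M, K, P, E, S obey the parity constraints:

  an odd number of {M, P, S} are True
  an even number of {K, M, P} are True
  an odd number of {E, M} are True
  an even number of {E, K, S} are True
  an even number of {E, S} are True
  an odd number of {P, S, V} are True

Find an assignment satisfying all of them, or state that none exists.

V: False, M: False, K: False, P: False, E: True, S: True

{M, P, S}: 1 true → odd ✓
{K, M, P}: 0 true → even ✓
{E, M}: 1 true → odd ✓
{E, K, S}: 2 true → even ✓
{E, S}: 2 true → even ✓
{P, S, V}: 1 true → odd ✓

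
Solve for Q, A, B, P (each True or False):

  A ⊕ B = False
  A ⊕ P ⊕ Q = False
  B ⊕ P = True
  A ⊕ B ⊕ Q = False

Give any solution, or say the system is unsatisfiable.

Adding constraints 2, 3, 4 mod 2: every variable appears an even number of times on the left, so the left side is 0.
But the right sides sum to 1 (mod 2). 0 ≠ 1 — the system is inconsistent.

The formula is unsatisfiable.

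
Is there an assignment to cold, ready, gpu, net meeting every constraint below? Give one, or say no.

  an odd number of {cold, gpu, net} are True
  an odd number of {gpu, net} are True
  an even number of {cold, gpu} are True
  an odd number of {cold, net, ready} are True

cold: False; ready: False; gpu: False; net: True

{cold, gpu, net}: 1 true → odd ✓
{gpu, net}: 1 true → odd ✓
{cold, gpu}: 0 true → even ✓
{cold, net, ready}: 1 true → odd ✓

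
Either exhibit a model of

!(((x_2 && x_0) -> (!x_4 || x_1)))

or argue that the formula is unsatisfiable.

x_0 = True, x_1 = False, x_2 = True, x_4 = True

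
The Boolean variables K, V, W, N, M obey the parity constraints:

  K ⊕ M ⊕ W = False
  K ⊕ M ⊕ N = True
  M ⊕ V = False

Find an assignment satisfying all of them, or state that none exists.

K: True; V: True; W: False; N: True; M: True

K ⊕ M ⊕ W = T ⊕ T ⊕ F = False ✓
K ⊕ M ⊕ N = T ⊕ T ⊕ T = True ✓
M ⊕ V = T ⊕ T = False ✓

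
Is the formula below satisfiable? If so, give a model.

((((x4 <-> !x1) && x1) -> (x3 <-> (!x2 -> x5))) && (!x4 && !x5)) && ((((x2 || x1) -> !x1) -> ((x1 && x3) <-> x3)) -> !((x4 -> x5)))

x1=F, x2=F, x3=T, x4=F, x5=F

  (((x4 <-> !x1) && x1) -> (x3 <-> (!x2 -> x5))) && (!x4 && !x5) = True
    ((x4 <-> !x1) && x1) -> (x3 <-> (!x2 -> x5)) = True
      (x4 <-> !x1) && x1 = False
        x4 <-> !x1 = False
          !x1 = True
      x3 <-> (!x2 -> x5) = False
        !x2 -> x5 = False
          !x2 = True
    !x4 && !x5 = True
      !x4 = True
      !x5 = True
  (((x2 || x1) -> !x1) -> ((x1 && x3) <-> x3)) -> !((x4 -> x5)) = True
    ((x2 || x1) -> !x1) -> ((x1 && x3) <-> x3) = False
      (x2 || x1) -> !x1 = True
        x2 || x1 = False
        !x1 = True
      (x1 && x3) <-> x3 = False
        x1 && x3 = False
    !((x4 -> x5)) = False
      x4 -> x5 = True
Both conjuncts True, so the formula holds.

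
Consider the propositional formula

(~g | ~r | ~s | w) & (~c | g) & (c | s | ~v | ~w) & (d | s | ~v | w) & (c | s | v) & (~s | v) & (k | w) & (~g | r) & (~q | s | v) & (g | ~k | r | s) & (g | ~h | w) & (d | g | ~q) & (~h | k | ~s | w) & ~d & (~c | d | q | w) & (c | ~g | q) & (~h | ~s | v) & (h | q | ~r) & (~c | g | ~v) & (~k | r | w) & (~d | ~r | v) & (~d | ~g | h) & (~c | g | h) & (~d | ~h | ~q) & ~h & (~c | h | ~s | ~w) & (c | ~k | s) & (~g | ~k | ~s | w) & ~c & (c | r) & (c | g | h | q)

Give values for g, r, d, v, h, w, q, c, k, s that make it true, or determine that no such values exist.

Unit clause (~d) forces d = False.
Unit clause (~h) forces h = False.
Unit clause (~c) forces c = False.
In (c | r) only r is left, so r = True.
In (h | q | ~r) only q is left, so q = True.
In (d | g | ~q) only g is left, so g = True.
Try v = False:
  (c | s | v) forces s = True.
  clause (~s | v) is falsified — backtrack.
So v = True.
Set w = True.
  then (c | s | ~v | ~w) forces s = True.
Set k = True.
All clauses satisfied.

g: True, r: True, d: False, v: True, h: False, w: True, q: True, c: False, k: True, s: True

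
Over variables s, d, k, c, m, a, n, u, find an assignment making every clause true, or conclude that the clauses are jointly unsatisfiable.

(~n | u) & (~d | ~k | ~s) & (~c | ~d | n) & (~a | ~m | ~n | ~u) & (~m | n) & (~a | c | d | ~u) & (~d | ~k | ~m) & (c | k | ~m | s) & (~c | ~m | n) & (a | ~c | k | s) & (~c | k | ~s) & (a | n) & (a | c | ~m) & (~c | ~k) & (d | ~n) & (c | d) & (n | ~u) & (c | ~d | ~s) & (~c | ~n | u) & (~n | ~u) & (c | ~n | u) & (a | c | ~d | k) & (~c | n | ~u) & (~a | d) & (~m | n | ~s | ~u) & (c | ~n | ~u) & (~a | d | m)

s=F; d=T; k=T; c=F; m=F; a=T; n=F; u=F

Set s = False.
Try d = False:
  (d | ~n) forces n = False.
  (~m | n) forces m = False.
  (a | n) forces a = True.
  clause (~a | d) is falsified — backtrack.
So d = True.
Set k = True.
  then (~d | ~k | ~m) forces m = False.
  then (~c | ~k) forces c = False.
Set a = True.
Try n = True:
  (~n | u) forces u = True.
  clause (~n | ~u) is falsified — backtrack.
So n = False.
  then (n | ~u) forces u = False.
All clauses satisfied.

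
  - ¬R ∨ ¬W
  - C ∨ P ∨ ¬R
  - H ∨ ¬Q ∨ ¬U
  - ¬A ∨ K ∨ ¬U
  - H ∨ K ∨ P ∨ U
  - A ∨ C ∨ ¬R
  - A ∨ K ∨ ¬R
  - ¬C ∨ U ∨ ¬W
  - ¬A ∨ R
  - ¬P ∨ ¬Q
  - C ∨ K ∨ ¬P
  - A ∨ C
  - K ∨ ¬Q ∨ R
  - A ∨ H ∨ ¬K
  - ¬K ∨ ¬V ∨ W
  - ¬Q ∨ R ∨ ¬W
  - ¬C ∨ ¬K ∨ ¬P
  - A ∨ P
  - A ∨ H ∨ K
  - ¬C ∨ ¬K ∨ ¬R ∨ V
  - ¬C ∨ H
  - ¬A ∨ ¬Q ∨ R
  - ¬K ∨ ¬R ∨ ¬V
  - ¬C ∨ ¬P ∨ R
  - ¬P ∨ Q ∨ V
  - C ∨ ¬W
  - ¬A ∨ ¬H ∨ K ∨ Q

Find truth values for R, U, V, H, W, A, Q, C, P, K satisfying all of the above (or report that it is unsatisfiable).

R=T; U=F; V=F; H=T; W=F; A=T; Q=T; C=T; P=F; K=F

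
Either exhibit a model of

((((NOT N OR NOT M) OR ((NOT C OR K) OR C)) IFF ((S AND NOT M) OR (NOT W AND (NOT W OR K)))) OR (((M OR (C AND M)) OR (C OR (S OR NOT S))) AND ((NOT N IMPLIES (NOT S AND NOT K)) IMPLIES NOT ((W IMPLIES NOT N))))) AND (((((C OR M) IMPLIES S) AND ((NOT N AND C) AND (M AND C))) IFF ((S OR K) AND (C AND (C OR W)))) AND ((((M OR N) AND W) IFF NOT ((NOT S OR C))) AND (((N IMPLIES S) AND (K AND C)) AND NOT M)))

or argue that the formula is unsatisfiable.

Case C = True: the formula simplifies to (((S AND NOT M) OR (NOT W AND (NOT W OR K))) OR ((NOT N IMPLIES (NOT S AND NOT K)) IMPLIES NOT ((W IMPLIES NOT N)))) AND (((S AND (NOT N AND M)) IFF (S OR K)) AND (NOT (((M OR N) AND W)) AND (((N IMPLIES S) AND K) AND NOT M))).
  K = True: simplifies to (((S AND NOT M) OR NOT W) OR (N IMPLIES NOT ((W IMPLIES NOT N)))) AND ((S AND (NOT N AND M)) AND (NOT (((M OR N) AND W)) AND ((N IMPLIES S) AND NOT M))).
    M = True: the conjunct NOT M is False.
    M = False: the conjunct M is False.
  K = False: the conjunct K is False.
Case C = False: the conjunct C is False.
Both cases fail — unsatisfiable.

Unsatisfiable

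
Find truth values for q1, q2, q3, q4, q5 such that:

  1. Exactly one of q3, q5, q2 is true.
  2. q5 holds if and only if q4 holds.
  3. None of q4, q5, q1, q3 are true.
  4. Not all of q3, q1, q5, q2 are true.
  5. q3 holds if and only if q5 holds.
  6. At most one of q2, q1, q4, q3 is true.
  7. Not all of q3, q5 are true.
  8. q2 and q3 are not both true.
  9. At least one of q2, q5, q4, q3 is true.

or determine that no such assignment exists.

q1 = False, q2 = True, q3 = False, q4 = False, q5 = False

  (1) {q3, q5, q2}: 1 true — exactly one ✓
  (2) q5=F, q4=F — same ✓
  (3) {q4, q5, q1, q3}: 0 true — none ✓
  (4) {q3, q1, q5, q2}: 1/4 true — not all ✓
  (5) q3=F, q5=F — same ✓
  (6) {q2, q1, q4, q3}: 1 true — at most one ✓
  (7) {q3, q5}: 0/2 true — not all ✓
  (8) q2=T, q3=F — not both ✓
  (9) {q2, q5, q4, q3}: 1 true — at least one ✓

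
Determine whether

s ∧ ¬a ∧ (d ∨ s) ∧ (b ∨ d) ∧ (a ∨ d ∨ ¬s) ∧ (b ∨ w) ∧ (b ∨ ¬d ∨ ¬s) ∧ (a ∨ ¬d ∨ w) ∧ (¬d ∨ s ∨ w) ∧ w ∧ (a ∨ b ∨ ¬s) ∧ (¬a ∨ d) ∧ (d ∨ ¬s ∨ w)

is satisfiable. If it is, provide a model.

s = True; w = True; d = True; a = False; b = True

Unit clause (s) forces s = True.
Unit clause (¬a) forces a = False.
In (a ∨ d ∨ ¬s) only d is left, so d = True.
In (b ∨ ¬d ∨ ¬s) only b is left, so b = True.
In (a ∨ ¬d ∨ w) only w is left, so w = True.
All clauses satisfied.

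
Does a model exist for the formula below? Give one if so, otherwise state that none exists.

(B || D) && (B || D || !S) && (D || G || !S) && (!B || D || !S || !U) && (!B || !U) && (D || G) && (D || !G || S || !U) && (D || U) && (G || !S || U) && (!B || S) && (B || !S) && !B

B = False, G = True, D = True, S = False, U = False

Unit clause (!B) forces B = False.
In (B || D) only D is left, so D = True.
In (B || !S) only !S is left, so S = False.
Set G = True.
Set U = False.
All clauses satisfied.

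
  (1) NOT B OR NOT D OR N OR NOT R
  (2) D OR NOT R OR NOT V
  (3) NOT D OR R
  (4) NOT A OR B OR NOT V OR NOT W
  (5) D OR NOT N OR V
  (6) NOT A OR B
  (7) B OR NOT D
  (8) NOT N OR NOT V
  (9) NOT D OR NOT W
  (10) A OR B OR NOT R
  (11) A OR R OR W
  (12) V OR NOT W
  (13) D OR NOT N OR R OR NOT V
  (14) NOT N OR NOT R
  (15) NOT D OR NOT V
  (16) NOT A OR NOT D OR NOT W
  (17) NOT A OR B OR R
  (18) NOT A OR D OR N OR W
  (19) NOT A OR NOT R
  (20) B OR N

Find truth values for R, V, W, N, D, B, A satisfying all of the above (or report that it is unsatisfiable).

R=F, V=T, W=T, N=F, D=F, B=T, A=T

Set R = False.
  then (NOT D OR R) forces D = False.
Try V = False:
  (D OR NOT N OR V) forces N = False.
  (V OR NOT W) forces W = False.
  (A OR R OR W) forces A = True.
  clause (NOT A OR D OR N OR W) is falsified — backtrack.
So V = True.
  then (NOT N OR NOT V) forces N = False.
  then (B OR N) forces B = True.
Set W = True.
Set A = True.
All clauses satisfied.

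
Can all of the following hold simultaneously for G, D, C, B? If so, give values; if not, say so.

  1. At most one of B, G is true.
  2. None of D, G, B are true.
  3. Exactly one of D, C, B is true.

G=F; D=F; C=T; B=F

  (1) {B, G}: 0 true — at most one ✓
  (2) {D, G, B}: 0 true — none ✓
  (3) {D, C, B}: 1 true — exactly one ✓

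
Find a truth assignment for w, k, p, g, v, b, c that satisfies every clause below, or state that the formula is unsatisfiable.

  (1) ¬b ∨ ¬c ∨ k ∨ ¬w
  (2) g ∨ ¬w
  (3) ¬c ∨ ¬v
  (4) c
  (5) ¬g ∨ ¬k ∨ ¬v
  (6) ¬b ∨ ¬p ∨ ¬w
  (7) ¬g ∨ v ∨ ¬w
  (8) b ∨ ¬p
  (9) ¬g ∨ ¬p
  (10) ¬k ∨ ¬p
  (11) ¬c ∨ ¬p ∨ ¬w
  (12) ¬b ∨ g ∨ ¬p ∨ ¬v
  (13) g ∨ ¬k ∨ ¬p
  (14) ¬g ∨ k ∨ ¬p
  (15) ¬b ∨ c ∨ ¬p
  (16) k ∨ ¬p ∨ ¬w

Unit clause (c) forces c = True.
In (¬c ∨ ¬v) only ¬v is left, so v = False.
Try w = True:
  (g ∨ ¬w) forces g = True.
  clause (¬g ∨ v ∨ ¬w) is falsified — backtrack.
So w = False.
Set k = False.
Set p = False.
Set g = True.
Set b = True.
All clauses satisfied.

w = False; k = False; p = False; g = True; v = False; b = True; c = True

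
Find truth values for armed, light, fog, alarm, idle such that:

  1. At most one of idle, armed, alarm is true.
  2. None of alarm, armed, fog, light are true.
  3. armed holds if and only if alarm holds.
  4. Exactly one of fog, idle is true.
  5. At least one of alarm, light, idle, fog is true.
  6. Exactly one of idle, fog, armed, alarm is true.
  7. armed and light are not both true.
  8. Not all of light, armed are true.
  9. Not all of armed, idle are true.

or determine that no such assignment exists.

armed = False, light = False, fog = False, alarm = False, idle = True

  (1) {idle, armed, alarm}: 1 true — at most one ✓
  (2) {alarm, armed, fog, light}: 0 true — none ✓
  (3) armed=F, alarm=F — same ✓
  (4) {fog, idle}: 1 true — exactly one ✓
  (5) {alarm, light, idle, fog}: 1 true — at least one ✓
  (6) {idle, fog, armed, alarm}: 1 true — exactly one ✓
  (7) armed=F, light=F — not both ✓
  (8) {light, armed}: 0/2 true — not all ✓
  (9) {armed, idle}: 1/2 true — not all ✓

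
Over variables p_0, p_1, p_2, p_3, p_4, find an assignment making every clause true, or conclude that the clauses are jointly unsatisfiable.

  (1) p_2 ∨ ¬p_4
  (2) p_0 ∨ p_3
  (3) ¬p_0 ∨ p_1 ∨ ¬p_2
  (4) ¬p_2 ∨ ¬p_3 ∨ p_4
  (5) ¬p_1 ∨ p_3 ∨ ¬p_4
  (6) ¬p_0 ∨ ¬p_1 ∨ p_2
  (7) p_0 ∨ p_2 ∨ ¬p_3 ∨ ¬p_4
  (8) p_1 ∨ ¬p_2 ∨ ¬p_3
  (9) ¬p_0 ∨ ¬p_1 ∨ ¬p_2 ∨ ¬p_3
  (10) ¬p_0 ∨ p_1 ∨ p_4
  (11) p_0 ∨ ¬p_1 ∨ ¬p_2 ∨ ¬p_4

p_0=F, p_1=T, p_2=F, p_3=T, p_4=F

Set p_0 = False.
  then (p_0 ∨ p_3) forces p_3 = True.
Set p_1 = True.
Try p_2 = True:
  (¬p_2 ∨ ¬p_3 ∨ p_4) forces p_4 = True.
  clause (p_0 ∨ ¬p_1 ∨ ¬p_2 ∨ ¬p_4) is falsified — backtrack.
So p_2 = False.
  then (p_2 ∨ ¬p_4) forces p_4 = False.
All clauses satisfied.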